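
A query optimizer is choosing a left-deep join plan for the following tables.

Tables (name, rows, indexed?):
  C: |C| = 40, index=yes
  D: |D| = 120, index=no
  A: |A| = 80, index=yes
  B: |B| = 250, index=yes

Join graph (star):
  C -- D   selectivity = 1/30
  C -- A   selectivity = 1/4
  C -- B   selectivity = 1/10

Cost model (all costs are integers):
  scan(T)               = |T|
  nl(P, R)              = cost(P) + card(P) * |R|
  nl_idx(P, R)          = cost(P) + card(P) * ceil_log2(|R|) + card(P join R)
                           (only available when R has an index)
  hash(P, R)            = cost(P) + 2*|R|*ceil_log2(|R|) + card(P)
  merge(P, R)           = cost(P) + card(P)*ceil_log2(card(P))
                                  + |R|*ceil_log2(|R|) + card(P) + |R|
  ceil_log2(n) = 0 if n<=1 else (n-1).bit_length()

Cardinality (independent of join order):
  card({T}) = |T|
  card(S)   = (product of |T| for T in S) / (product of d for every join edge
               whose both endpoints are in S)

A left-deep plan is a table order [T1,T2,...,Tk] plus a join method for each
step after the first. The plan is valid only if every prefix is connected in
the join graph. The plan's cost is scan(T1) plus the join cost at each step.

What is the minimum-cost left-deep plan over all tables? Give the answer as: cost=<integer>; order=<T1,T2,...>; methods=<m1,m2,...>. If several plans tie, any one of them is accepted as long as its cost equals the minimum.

cost=8780; order=B,C,D,A; methods=hash,hash,hash

Selinger DP (subsets sized 1..n):
  {C}: scan cost=40, card=40
  {D}: scan cost=120, card=120
  {A}: scan cost=80, card=80
  {B}: scan cost=250, card=250
  {CD}: card=160; try (C,hash)→720, (C,nl_idx)→1000, (D,merge)→1280, (C,merge)→1360, (D,hash)→1760, (D,nl)→4840 …(+1); best=720 via (C,hash)
  {AC}: card=800; try (C,hash)→640, (A,merge)→960, (C,merge)→1000, (A,nl_idx)→1120, (A,hash)→1200, (C,nl_idx)→1360 …(+2); best=640 via (C,hash)
  {BC}: card=1000; try (C,hash)→980, (B,nl_idx)→1360, (B,merge)→2570, (C,nl_idx)→2750, (C,merge)→2780, (B,hash)→4080 …(+2); best=980 via (C,hash)
  {ACD}: card=3200; try (A,hash)→2000, (A,merge)→2800, (D,hash)→3120, (A,nl_idx)→5040, (D,merge)→10400, (A,nl)→13520 …(+1); best=2000 via (A,hash)
  {BCD}: card=4000; try (D,hash)→3660, (B,merge)→4410, (B,hash)→4880, (B,nl_idx)→6000, (D,merge)→12940, (B,nl)→40720 …(+1); best=3660 via (D,hash)
  {ABC}: card=20000; try (A,hash)→3100, (B,hash)→5440, (B,merge)→11690, (A,merge)→12620, (B,nl_idx)→27040, (A,nl_idx)→27980 …(+2); best=3100 via (A,hash)
  {ABCD}: card=80000; try (A,hash)→8780, (B,hash)→9200, (D,hash)→24780, (B,merge)→45850, (A,merge)→56300, (B,nl_idx)→107600 …(+5); best=8780 via (A,hash)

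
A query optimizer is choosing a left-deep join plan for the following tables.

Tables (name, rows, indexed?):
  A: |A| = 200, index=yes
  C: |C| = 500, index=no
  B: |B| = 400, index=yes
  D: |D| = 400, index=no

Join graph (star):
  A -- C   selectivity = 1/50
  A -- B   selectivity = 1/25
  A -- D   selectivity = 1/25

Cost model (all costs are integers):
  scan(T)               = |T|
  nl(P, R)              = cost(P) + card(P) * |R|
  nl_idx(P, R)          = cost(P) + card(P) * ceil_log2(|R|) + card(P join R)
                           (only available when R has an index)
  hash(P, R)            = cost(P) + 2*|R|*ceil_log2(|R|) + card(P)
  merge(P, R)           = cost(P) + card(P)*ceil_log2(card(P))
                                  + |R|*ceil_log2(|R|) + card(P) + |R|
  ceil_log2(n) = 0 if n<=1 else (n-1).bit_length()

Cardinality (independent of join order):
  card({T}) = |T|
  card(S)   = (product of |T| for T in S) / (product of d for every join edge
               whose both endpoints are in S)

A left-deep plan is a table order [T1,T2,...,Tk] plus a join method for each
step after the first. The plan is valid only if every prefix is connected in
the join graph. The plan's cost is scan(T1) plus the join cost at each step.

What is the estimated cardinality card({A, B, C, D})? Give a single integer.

512000

Tables in S: A(200), B(400), C(500), D(400)
Edges inside S: A-C(d=50), A-B(d=25), A-D(d=25)
numerator = 200 * 400 * 500 * 400 = 16000000000
denominator = 50 * 25 * 25 = 31250
card(S) = 16000000000 / 31250 = 512000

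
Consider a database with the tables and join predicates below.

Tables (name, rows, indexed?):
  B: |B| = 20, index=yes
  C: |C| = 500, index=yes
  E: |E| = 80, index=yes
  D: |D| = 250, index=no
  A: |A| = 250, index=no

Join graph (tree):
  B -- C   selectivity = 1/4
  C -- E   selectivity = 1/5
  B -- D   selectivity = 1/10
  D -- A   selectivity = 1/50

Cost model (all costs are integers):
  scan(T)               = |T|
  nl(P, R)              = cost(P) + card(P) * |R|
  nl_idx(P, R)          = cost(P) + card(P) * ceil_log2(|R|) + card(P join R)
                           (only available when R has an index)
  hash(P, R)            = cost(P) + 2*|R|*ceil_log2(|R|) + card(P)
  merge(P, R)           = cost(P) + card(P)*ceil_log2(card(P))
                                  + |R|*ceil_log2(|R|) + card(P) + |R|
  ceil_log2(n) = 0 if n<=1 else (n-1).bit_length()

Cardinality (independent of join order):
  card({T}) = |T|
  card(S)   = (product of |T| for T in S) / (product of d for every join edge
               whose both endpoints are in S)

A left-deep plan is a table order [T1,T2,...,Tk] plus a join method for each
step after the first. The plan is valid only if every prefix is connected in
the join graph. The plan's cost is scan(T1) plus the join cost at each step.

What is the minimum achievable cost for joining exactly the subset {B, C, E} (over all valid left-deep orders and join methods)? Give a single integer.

4820

Selinger DP over subsets of {B,C,E}:
  {B}: scan cost=20, card=20
  {C}: scan cost=500, card=500
  {E}: scan cost=80, card=80
  {BC}: card=2500; try (B,hash)→1200, (C,nl_idx)→2700, (C,merge)→5140, (B,nl_idx)→5500, (B,merge)→5620, (C,hash)→9040 …(+2); best=1200 via (B,hash)
  {CE}: card=8000; try (E,hash)→2120, (C,merge)→5720, (E,merge)→6140, (C,nl_idx)→8800, (C,hash)→9160, (E,nl_idx)→12000 …(+2); best=2120 via (E,hash)
  {BCE}: card=40000; try (E,hash)→4820, (B,hash)→10320, (E,merge)→34340, (E,nl_idx)→58700, (B,nl_idx)→82120, (B,merge)→114240 …(+2); best=4820 via (E,hash)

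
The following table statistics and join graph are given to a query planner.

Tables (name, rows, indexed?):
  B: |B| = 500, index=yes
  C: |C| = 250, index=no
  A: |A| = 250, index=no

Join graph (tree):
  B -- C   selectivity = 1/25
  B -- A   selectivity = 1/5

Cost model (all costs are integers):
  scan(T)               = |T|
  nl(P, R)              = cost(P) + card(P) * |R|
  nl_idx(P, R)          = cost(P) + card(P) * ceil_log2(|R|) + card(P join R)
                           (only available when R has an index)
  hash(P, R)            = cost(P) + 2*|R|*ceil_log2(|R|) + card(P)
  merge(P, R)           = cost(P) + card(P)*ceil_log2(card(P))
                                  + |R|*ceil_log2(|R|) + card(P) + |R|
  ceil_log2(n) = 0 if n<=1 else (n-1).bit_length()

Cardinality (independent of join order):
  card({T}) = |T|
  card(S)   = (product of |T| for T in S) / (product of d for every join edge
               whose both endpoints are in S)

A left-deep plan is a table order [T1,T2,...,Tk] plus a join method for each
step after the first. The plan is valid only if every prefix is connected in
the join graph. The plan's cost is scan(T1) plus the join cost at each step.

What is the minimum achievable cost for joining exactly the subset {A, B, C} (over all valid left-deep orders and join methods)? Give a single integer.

Selinger DP over subsets of {A,B,C}:
  {B}: scan cost=500, card=500
  {C}: scan cost=250, card=250
  {A}: scan cost=250, card=250
  {BC}: card=5000; try (C,hash)→5000, (B,merge)→7500, (B,nl_idx)→7500, (C,merge)→7750, (B,hash)→9500, (B,nl)→125250 …(+1); best=5000 via (C,hash)
  {AB}: card=25000; try (A,hash)→5000, (B,merge)→7500, (A,merge)→7750, (B,hash)→9500, (B,nl_idx)→27500, (B,nl)→125250 …(+1); best=5000 via (A,hash)
  {ABC}: card=250000; try (A,hash)→14000, (C,hash)→34000, (A,merge)→77250, (C,merge)→407250, (A,nl)→1255000, (C,nl)→6255000; best=14000 via (A,hash)

14000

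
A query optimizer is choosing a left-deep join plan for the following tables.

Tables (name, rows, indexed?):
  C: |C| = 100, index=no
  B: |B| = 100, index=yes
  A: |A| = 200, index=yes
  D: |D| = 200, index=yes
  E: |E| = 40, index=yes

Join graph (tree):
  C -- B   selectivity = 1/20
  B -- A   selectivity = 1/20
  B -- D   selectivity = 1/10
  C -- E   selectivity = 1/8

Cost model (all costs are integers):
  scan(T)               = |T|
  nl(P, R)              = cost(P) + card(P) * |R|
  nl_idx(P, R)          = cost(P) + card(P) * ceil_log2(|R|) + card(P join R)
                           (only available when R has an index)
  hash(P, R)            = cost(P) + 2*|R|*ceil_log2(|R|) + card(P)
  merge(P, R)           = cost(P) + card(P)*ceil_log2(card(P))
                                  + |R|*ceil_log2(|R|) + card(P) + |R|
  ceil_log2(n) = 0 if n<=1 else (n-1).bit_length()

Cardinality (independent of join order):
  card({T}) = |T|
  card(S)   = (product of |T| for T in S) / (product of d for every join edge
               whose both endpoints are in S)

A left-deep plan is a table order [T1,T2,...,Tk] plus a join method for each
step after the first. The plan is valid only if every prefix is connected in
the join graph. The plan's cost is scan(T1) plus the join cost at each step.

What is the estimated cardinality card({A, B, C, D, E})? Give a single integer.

Tables in S: A(200), B(100), C(100), D(200), E(40)
Edges inside S: C-B(d=20), B-A(d=20), B-D(d=10), C-E(d=8)
numerator = 200 * 100 * 100 * 200 * 40 = 16000000000
denominator = 20 * 20 * 10 * 8 = 32000
card(S) = 16000000000 / 32000 = 500000

500000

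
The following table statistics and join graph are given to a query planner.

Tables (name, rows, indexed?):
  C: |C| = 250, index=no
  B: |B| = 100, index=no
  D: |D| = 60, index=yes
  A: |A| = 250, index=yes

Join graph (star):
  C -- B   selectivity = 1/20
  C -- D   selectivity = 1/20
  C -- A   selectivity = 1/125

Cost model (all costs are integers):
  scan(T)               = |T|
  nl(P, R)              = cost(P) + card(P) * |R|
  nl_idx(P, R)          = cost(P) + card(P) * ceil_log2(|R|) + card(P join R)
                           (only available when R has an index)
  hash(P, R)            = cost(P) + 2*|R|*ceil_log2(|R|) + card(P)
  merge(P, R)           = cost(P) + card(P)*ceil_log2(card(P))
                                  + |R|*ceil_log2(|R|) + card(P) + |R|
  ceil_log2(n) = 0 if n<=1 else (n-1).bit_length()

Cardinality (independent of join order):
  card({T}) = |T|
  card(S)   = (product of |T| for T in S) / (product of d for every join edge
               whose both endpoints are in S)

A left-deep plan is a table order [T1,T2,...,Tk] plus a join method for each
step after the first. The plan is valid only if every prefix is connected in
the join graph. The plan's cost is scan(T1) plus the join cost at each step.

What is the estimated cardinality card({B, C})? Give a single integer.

1250

Tables in S: B(100), C(250)
Edges inside S: C-B(d=20)
numerator = 100 * 250 = 25000
denominator = 20 = 20
card(S) = 25000 / 20 = 1250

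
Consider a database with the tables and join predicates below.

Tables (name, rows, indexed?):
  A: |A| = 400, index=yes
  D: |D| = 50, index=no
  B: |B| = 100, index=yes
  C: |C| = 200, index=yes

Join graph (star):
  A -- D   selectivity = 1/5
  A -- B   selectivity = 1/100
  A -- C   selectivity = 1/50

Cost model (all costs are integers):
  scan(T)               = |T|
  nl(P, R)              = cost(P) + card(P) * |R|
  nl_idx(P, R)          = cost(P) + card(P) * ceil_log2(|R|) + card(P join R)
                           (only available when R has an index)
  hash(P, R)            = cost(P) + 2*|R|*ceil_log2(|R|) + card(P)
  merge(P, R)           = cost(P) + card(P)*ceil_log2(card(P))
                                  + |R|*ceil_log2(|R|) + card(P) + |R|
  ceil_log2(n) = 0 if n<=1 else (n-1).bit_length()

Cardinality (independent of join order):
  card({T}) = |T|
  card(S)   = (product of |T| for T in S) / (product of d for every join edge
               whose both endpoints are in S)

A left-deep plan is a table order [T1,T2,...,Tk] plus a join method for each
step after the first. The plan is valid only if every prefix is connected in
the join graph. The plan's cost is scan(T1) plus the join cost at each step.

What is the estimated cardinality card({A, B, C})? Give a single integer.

1600

Tables in S: A(400), B(100), C(200)
Edges inside S: A-B(d=100), A-C(d=50)
numerator = 400 * 100 * 200 = 8000000
denominator = 100 * 50 = 5000
card(S) = 8000000 / 5000 = 1600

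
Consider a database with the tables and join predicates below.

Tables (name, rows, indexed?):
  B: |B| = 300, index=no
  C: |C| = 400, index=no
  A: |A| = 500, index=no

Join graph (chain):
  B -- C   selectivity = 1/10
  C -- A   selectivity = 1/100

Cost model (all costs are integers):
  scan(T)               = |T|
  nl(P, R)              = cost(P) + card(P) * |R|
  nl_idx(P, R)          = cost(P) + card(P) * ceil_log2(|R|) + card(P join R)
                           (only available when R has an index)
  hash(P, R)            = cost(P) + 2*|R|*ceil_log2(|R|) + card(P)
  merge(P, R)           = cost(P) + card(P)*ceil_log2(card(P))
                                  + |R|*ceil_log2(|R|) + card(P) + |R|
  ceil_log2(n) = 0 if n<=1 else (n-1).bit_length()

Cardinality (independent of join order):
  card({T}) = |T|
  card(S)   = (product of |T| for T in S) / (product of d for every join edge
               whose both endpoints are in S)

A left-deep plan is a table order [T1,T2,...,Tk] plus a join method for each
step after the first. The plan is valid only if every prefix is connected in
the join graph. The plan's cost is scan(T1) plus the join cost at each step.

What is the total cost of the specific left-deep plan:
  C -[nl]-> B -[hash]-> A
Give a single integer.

step 1: scan C: cost=400, card=400
step 2: join B via nl
    card(P join B) = 400*300/(10) = 12000
    cost = 400 + 400*300 = 120400
step 3: join A via hash
    card(P join A) = 12000*500/(100) = 60000
    cost = 120400 + 2*500*9 + 12000 = 141400

141400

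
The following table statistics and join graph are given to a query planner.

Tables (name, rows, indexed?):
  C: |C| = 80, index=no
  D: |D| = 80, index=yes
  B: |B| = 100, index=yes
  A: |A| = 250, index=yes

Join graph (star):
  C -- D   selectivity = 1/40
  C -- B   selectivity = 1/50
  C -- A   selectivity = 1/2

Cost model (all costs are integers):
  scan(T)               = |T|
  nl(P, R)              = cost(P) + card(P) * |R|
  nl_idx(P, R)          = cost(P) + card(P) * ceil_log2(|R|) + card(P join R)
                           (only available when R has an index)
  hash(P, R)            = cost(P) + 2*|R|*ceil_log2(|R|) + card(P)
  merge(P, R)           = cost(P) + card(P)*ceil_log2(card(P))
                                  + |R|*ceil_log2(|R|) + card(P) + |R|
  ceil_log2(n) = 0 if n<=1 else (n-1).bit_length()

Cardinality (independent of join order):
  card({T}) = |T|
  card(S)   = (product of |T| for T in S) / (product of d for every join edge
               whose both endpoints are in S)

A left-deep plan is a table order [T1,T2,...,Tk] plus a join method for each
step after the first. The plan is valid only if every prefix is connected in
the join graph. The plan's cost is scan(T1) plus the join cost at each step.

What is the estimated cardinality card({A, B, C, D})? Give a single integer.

Tables in S: A(250), B(100), C(80), D(80)
Edges inside S: C-D(d=40), C-B(d=50), C-A(d=2)
numerator = 250 * 100 * 80 * 80 = 160000000
denominator = 40 * 50 * 2 = 4000
card(S) = 160000000 / 4000 = 40000

40000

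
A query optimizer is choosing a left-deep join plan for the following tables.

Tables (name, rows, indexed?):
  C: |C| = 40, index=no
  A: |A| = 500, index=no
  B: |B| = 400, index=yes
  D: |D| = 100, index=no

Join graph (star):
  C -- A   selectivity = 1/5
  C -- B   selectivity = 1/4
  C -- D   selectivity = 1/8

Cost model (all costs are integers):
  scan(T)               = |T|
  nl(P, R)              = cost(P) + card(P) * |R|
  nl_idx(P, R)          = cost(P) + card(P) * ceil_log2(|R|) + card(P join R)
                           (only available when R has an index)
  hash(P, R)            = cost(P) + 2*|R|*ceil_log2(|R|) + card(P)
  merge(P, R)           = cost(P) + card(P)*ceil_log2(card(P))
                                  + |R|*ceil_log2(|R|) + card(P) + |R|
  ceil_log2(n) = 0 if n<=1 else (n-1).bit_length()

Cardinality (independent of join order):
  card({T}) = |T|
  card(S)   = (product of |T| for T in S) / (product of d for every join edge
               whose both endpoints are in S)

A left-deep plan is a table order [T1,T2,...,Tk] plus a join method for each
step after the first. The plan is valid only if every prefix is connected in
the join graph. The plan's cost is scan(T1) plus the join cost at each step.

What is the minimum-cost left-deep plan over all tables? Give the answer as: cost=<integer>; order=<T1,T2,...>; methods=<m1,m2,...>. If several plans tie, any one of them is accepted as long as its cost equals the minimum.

cost=64080; order=A,C,D,B; methods=hash,hash,hash

Selinger DP (subsets sized 1..n):
  {C}: scan cost=40, card=40
  {A}: scan cost=500, card=500
  {B}: scan cost=400, card=400
  {D}: scan cost=100, card=100
  {AC}: card=4000; try (C,hash)→1480, (A,merge)→5320, (C,merge)→5780, (A,hash)→9080, (A,nl)→20040, (C,nl)→20500; best=1480 via (C,hash)
  {BC}: card=4000; try (C,hash)→1280, (B,merge)→4320, (B,nl_idx)→4400, (C,merge)→4680, (B,hash)→7280, (B,nl)→16040 …(+1); best=1280 via (C,hash)
  {CD}: card=500; try (C,hash)→680, (D,merge)→1120, (C,merge)→1180, (D,hash)→1480, (D,nl)→4040, (C,nl)→4100; best=680 via (C,hash)
  {ABC}: card=400000; try (B,hash)→12680, (A,hash)→14280, (B,merge)→57480, (A,merge)→58280, (B,nl_idx)→437480, (B,nl)→1601480 …(+1); best=12680 via (B,hash)
  {ACD}: card=50000; try (D,hash)→6880, (A,hash)→10180, (A,merge)→10680, (D,merge)→54280, (A,nl)→250680, (D,nl)→401480; best=6880 via (D,hash)
  {BCD}: card=50000; try (D,hash)→6680, (B,hash)→8380, (B,merge)→9680, (D,merge)→54080, (B,nl_idx)→55180, (B,nl)→200680 …(+1); best=6680 via (D,hash)
  {ABCD}: card=5000000; try (B,hash)→64080, (A,hash)→65680, (D,hash)→414080, (B,merge)→860880, (A,merge)→861680, (B,nl_idx)→5456880 …(+4); best=64080 via (B,hash)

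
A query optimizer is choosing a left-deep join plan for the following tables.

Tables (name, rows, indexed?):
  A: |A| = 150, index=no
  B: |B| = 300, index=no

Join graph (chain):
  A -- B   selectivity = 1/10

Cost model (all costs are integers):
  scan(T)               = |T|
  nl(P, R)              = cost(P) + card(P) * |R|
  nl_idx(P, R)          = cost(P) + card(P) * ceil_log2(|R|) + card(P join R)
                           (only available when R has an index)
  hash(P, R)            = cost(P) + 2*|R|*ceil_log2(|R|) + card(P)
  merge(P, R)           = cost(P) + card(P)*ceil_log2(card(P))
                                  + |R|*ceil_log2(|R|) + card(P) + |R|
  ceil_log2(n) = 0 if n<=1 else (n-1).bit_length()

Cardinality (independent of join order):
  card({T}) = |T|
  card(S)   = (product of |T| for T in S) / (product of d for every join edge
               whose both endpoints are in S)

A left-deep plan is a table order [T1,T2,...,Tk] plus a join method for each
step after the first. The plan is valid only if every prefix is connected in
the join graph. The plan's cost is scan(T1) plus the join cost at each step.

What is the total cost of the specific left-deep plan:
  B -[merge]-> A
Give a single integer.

step 1: scan B: cost=300, card=300
step 2: join A via merge
    card(P join A) = 300*150/(10) = 4500
    cost = 300 + 300*9 + 150*8 + 300 + 150 = 4650

4650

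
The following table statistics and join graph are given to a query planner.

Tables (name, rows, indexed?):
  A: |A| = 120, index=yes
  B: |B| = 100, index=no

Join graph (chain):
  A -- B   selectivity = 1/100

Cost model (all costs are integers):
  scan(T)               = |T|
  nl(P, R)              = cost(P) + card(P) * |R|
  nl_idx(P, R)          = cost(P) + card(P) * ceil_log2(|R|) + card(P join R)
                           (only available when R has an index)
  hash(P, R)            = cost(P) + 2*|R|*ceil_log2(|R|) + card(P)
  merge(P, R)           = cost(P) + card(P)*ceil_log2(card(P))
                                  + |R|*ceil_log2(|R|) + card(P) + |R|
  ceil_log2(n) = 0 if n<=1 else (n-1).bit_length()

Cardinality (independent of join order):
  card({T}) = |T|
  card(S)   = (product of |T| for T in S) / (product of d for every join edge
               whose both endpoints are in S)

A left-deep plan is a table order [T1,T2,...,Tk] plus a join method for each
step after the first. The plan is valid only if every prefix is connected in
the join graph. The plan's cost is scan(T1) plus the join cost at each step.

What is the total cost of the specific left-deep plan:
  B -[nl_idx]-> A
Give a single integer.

920

step 1: scan B: cost=100, card=100
step 2: join A via nl_idx
    card(P join A) = 100*120/(100) = 120
    cost = 100 + 100*7 + 120 = 920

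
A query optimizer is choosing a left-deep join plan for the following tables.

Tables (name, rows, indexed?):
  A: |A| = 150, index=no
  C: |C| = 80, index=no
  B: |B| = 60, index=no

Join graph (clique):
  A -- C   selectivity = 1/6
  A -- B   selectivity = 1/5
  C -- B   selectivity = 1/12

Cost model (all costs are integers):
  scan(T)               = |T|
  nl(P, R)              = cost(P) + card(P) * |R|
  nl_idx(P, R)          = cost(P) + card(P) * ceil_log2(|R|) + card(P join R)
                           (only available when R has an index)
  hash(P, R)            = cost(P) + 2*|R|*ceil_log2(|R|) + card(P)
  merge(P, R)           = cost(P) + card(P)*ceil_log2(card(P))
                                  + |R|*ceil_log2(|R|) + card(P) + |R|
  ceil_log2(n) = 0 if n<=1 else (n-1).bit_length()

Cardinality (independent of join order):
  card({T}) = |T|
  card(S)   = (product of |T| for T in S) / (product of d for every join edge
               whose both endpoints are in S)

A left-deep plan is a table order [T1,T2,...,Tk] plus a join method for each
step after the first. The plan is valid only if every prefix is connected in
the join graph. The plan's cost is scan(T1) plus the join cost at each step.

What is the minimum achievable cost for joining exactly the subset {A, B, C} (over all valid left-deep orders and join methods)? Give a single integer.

3680

Selinger DP over subsets of {A,B,C}:
  {A}: scan cost=150, card=150
  {C}: scan cost=80, card=80
  {B}: scan cost=60, card=60
  {AC}: card=2000; try (C,hash)→1420, (A,merge)→2070, (C,merge)→2140, (A,hash)→2560, (A,nl)→12080, (C,nl)→12150; best=1420 via (C,hash)
  {AB}: card=1800; try (B,hash)→1020, (A,merge)→1830, (B,merge)→1920, (A,hash)→2520, (A,nl)→9060, (B,nl)→9150; best=1020 via (B,hash)
  {BC}: card=400; try (B,hash)→880, (C,merge)→1120, (B,merge)→1140, (C,hash)→1240, (C,nl)→4860, (B,nl)→4880; best=880 via (B,hash)
  {ABC}: card=2000; try (A,hash)→3680, (C,hash)→3940, (B,hash)→4140, (A,merge)→6230, (C,merge)→23260, (B,merge)→25840 …(+3); best=3680 via (A,hash)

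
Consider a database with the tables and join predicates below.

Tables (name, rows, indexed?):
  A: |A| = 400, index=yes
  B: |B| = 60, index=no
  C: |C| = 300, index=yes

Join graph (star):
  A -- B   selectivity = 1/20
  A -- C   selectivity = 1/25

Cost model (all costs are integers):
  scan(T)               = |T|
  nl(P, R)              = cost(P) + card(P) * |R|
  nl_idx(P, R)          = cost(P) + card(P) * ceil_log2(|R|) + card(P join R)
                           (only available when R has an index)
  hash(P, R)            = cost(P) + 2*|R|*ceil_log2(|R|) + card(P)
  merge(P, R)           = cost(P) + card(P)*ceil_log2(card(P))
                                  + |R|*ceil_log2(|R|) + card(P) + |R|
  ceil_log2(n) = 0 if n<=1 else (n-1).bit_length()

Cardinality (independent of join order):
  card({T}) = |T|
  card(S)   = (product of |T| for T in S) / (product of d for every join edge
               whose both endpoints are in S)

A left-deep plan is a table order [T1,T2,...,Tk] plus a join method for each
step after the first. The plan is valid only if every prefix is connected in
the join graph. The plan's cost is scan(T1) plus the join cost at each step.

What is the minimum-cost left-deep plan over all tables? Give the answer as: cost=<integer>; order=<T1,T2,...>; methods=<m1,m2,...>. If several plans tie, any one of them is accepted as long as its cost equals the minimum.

Selinger DP (subsets sized 1..n):
  {A}: scan cost=400, card=400
  {B}: scan cost=60, card=60
  {C}: scan cost=300, card=300
  {AB}: card=1200; try (B,hash)→1520, (A,nl_idx)→1800, (A,merge)→4480, (B,merge)→4820, (A,hash)→7320, (A,nl)→24060 …(+1); best=1520 via (B,hash)
  {AC}: card=4800; try (C,hash)→6200, (A,merge)→7300, (C,merge)→7400, (A,hash)→7800, (A,nl_idx)→7800, (C,nl_idx)→8800 …(+2); best=6200 via (C,hash)
  {ABC}: card=14400; try (C,hash)→8120, (B,hash)→11720, (C,merge)→18920, (C,nl_idx)→26720, (B,merge)→73820, (B,nl)→294200 …(+1); best=8120 via (C,hash)

cost=8120; order=A,B,C; methods=hash,hash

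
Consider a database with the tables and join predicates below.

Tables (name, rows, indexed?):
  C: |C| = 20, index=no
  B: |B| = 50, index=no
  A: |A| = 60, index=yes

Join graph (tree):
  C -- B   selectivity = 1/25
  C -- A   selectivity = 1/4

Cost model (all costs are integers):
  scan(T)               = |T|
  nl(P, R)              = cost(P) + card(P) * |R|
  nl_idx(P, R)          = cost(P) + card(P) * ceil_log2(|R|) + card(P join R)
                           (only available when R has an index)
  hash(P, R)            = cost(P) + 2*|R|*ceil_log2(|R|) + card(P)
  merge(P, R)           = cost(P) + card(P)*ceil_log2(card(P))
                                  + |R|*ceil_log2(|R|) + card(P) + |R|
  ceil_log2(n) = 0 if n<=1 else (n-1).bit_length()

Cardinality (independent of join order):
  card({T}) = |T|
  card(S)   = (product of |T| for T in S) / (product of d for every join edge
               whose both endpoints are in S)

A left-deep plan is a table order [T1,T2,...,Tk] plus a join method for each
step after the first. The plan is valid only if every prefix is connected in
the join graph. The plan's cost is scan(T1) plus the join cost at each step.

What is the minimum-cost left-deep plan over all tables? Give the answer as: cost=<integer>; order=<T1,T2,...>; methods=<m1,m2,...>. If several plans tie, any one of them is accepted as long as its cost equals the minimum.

Selinger DP (subsets sized 1..n):
  {C}: scan cost=20, card=20
  {B}: scan cost=50, card=50
  {A}: scan cost=60, card=60
  {BC}: card=40; try (C,hash)→300, (B,merge)→490, (C,merge)→520, (B,hash)→640, (B,nl)→1020, (C,nl)→1050; best=300 via (C,hash)
  {AC}: card=300; try (C,hash)→320, (A,nl_idx)→440, (A,merge)→560, (C,merge)→600, (A,hash)→760, (A,nl)→1220 …(+1); best=320 via (C,hash)
  {ABC}: card=600; try (A,merge)→1000, (A,hash)→1060, (A,nl_idx)→1140, (B,hash)→1220, (A,nl)→2700, (B,merge)→3670 …(+1); best=1000 via (A,merge)

cost=1000; order=B,C,A; methods=hash,merge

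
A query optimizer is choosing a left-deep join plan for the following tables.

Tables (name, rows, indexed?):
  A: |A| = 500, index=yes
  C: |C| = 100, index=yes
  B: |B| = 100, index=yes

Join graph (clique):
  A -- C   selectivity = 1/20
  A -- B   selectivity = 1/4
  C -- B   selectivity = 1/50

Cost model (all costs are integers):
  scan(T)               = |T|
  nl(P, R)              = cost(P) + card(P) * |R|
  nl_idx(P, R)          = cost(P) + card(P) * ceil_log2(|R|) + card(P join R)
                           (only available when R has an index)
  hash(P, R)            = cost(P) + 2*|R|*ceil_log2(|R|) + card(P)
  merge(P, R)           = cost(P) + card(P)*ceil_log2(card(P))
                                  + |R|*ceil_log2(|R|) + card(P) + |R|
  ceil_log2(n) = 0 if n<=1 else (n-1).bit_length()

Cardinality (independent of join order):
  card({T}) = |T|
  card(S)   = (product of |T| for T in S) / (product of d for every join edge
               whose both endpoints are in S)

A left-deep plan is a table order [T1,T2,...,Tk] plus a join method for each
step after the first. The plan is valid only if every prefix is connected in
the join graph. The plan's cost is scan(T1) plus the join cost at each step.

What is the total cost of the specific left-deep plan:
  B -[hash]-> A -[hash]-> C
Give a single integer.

23100

step 1: scan B: cost=100, card=100
step 2: join A via hash
    card(P join A) = 100*500/(4) = 12500
    cost = 100 + 2*500*9 + 100 = 9200
step 3: join C via hash
    card(P join C) = 12500*100/(20*50) = 1250
    cost = 9200 + 2*100*7 + 12500 = 23100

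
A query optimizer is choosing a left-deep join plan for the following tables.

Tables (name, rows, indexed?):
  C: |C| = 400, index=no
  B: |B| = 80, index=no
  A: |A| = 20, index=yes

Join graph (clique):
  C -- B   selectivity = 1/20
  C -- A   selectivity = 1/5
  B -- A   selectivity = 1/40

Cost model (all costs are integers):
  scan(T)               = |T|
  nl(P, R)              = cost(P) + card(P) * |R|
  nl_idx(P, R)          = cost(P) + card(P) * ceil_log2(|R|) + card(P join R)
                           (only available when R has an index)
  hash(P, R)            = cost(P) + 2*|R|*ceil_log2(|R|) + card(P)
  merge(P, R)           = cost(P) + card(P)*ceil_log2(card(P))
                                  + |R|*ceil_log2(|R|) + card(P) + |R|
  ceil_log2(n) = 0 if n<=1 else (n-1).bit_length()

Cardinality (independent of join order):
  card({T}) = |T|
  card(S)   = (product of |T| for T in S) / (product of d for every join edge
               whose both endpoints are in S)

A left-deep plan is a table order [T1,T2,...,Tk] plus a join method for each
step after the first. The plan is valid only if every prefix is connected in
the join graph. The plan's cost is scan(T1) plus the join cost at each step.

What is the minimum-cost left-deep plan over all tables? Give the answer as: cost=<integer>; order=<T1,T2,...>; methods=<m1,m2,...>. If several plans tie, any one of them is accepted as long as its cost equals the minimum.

cost=3720; order=C,A,B; methods=hash,hash

Selinger DP (subsets sized 1..n):
  {C}: scan cost=400, card=400
  {B}: scan cost=80, card=80
  {A}: scan cost=20, card=20
  {BC}: card=1600; try (B,hash)→1920, (C,merge)→4720, (B,merge)→5040, (C,hash)→7360, (C,nl)→32080, (B,nl)→32400; best=1920 via (B,hash)
  {AC}: card=1600; try (A,hash)→1000, (A,nl_idx)→4000, (C,merge)→4140, (A,merge)→4520, (C,hash)→7240, (C,nl)→8020 …(+1); best=1000 via (A,hash)
  {AB}: card=40; try (A,hash)→360, (A,nl_idx)→520, (B,merge)→780, (A,merge)→840, (B,hash)→1160, (B,nl)→1620 …(+1); best=360 via (A,hash)
  {ABC}: card=160; try (B,hash)→3720, (A,hash)→3720, (C,merge)→4640, (C,hash)→7600, (A,nl_idx)→10080, (C,nl)→16360 …(+4); best=3720 via (B,hash)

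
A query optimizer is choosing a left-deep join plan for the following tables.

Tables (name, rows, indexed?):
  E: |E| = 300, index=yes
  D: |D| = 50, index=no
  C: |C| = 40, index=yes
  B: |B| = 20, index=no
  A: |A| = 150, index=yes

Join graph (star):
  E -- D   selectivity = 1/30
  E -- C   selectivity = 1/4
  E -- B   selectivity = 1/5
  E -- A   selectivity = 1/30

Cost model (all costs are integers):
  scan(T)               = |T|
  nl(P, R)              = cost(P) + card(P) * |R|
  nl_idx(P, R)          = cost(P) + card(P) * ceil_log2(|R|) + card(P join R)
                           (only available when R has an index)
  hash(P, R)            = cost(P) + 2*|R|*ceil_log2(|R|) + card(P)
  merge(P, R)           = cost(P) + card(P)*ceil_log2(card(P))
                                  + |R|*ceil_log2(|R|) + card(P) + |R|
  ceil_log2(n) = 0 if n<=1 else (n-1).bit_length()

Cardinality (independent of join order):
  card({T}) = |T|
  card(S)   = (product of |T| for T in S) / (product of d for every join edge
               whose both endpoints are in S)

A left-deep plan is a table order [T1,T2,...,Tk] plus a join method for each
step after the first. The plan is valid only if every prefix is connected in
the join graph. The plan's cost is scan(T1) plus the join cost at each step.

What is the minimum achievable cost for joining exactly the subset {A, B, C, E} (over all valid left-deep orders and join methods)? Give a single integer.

Selinger DP over subsets of {A,B,C,E}:
  {E}: scan cost=300, card=300
  {C}: scan cost=40, card=40
  {B}: scan cost=20, card=20
  {A}: scan cost=150, card=150
  {CE}: card=3000; try (C,hash)→1080, (E,merge)→3320, (E,nl_idx)→3400, (C,merge)→3580, (C,nl_idx)→5100, (E,hash)→5480 …(+2); best=1080 via (C,hash)
  {BE}: card=1200; try (B,hash)→800, (E,nl_idx)→1400, (E,merge)→3140, (B,merge)→3420, (E,hash)→5440, (E,nl)→6020 …(+1); best=800 via (B,hash)
  {AE}: card=1500; try (E,nl_idx)→3000, (A,hash)→3000, (A,nl_idx)→4200, (E,merge)→4500, (A,merge)→4650, (E,hash)→5700 …(+2); best=3000 via (E,nl_idx)
  {BCE}: card=12000; try (C,hash)→2480, (B,hash)→4280, (C,merge)→15480, (C,nl_idx)→20000, (B,merge)→40200, (C,nl)→48800 …(+1); best=2480 via (C,hash)
  {ACE}: card=15000; try (C,hash)→4980, (A,hash)→6480, (C,merge)→21280, (C,nl_idx)→27000, (A,nl_idx)→40080, (A,merge)→41430 …(+2); best=4980 via (C,hash)
  {ABE}: card=6000; try (A,hash)→4400, (B,hash)→4700, (A,nl_idx)→16400, (A,merge)→16550, (B,merge)→21120, (B,nl)→33000 …(+1); best=4400 via (A,hash)
  {ABCE}: card=60000; try (C,hash)→10880, (A,hash)→16880, (B,hash)→20180, (C,merge)→88680, (C,nl_idx)→100400, (A,nl_idx)→158480 …(+5); best=10880 via (C,hash)

10880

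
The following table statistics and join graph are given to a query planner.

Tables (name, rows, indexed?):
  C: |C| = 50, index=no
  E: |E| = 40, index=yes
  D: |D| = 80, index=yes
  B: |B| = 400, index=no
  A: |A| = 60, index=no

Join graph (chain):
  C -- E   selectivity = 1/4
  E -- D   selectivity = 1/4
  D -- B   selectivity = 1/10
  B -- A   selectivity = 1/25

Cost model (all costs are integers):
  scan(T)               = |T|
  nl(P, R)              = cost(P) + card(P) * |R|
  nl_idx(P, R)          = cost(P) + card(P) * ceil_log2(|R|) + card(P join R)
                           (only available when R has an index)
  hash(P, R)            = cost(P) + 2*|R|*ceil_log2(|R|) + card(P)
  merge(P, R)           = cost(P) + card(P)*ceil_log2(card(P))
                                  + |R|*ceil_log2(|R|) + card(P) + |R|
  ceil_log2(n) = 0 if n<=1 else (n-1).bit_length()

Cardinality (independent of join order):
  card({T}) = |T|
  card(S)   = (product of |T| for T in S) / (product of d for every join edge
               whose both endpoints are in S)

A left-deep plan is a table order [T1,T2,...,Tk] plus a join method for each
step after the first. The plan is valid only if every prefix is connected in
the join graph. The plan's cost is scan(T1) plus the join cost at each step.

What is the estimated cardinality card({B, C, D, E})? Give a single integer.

400000

Tables in S: B(400), C(50), D(80), E(40)
Edges inside S: C-E(d=4), E-D(d=4), D-B(d=10)
numerator = 400 * 50 * 80 * 40 = 64000000
denominator = 4 * 4 * 10 = 160
card(S) = 64000000 / 160 = 400000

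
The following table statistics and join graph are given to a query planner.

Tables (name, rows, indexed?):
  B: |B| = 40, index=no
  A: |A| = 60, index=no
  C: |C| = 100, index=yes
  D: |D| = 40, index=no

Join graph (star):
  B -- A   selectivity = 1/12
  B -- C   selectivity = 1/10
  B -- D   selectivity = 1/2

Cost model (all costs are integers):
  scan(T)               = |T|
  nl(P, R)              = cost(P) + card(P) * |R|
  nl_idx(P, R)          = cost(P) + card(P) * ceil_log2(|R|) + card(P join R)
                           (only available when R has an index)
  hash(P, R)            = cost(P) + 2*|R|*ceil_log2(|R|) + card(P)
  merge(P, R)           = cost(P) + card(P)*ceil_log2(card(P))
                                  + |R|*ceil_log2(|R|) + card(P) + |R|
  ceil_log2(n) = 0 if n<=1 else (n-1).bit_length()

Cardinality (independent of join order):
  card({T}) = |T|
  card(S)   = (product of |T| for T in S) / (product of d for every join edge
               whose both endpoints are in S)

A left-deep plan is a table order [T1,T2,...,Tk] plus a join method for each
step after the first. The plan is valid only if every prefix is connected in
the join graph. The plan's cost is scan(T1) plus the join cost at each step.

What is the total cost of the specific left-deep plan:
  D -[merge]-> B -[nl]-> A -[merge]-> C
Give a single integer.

101400

step 1: scan D: cost=40, card=40
step 2: join B via merge
    card(P join B) = 40*40/(2) = 800
    cost = 40 + 40*6 + 40*6 + 40 + 40 = 600
step 3: join A via nl
    card(P join A) = 800*60/(12) = 4000
    cost = 600 + 800*60 = 48600
step 4: join C via merge
    card(P join C) = 4000*100/(10) = 40000
    cost = 48600 + 4000*12 + 100*7 + 4000 + 100 = 101400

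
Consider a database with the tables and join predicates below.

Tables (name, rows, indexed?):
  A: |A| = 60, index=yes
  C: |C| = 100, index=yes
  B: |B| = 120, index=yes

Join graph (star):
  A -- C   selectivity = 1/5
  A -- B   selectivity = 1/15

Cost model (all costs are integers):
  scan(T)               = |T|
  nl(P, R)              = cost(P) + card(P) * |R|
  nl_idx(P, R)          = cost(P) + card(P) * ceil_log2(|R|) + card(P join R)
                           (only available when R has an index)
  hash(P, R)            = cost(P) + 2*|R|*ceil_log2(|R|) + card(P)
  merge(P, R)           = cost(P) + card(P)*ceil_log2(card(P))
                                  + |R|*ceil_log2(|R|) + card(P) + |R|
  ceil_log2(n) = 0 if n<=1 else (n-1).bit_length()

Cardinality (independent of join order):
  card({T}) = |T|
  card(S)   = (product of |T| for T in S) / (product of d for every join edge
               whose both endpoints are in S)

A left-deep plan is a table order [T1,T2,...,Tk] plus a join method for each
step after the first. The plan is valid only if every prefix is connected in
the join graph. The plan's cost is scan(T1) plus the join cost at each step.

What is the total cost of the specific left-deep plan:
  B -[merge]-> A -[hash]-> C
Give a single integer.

step 1: scan B: cost=120, card=120
step 2: join A via merge
    card(P join A) = 120*60/(15) = 480
    cost = 120 + 120*7 + 60*6 + 120 + 60 = 1500
step 3: join C via hash
    card(P join C) = 480*100/(5) = 9600
    cost = 1500 + 2*100*7 + 480 = 3380

3380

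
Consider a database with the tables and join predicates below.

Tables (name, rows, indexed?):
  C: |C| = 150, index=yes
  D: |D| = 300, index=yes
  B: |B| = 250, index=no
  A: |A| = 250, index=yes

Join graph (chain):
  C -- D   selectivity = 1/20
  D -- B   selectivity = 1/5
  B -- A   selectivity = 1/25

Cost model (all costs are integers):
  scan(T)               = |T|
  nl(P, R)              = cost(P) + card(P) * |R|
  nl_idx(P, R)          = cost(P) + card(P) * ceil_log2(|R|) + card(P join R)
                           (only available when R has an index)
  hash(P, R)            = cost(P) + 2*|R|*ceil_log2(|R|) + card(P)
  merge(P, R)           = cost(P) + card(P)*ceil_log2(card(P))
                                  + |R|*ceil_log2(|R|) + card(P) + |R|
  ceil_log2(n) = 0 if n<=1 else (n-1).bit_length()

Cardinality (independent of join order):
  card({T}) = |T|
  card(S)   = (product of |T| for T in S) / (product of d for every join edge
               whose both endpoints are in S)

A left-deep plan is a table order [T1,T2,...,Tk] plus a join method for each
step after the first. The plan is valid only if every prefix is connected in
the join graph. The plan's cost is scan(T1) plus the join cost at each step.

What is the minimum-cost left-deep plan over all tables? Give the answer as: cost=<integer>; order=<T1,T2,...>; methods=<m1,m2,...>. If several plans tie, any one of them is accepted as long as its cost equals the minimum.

Selinger DP (subsets sized 1..n):
  {C}: scan cost=150, card=150
  {D}: scan cost=300, card=300
  {B}: scan cost=250, card=250
  {A}: scan cost=250, card=250
  {CD}: card=2250; try (C,hash)→3000, (D,nl_idx)→3750, (D,merge)→4500, (C,merge)→4650, (C,nl_idx)→4950, (D,hash)→5700 …(+2); best=3000 via (C,hash)
  {BD}: card=15000; try (B,hash)→4600, (D,merge)→5500, (B,merge)→5550, (D,hash)→5900, (D,nl_idx)→17500, (D,nl)→75250 …(+1); best=4600 via (B,hash)
  {AB}: card=2500; try (B,hash)→4500, (A,hash)→4500, (B,merge)→4750, (A,merge)→4750, (A,nl_idx)→4750, (B,nl)→62750 …(+1); best=4500 via (B,hash)
  {BCD}: card=112500; try (B,hash)→9250, (C,hash)→22000, (B,merge)→34500, (C,merge)→230950, (C,nl_idx)→237100, (B,nl)→565500 …(+1); best=9250 via (B,hash)
  {ABD}: card=150000; try (D,hash)→12400, (A,hash)→23600, (D,merge)→40000, (D,nl_idx)→177000, (A,merge)→231850, (A,nl_idx)→274600 …(+2); best=12400 via (D,hash)
  {ABCD}: card=1125000; try (A,hash)→125750, (C,hash)→164800, (A,nl_idx)→2034250, (A,merge)→2036500, (C,nl_idx)→2337400, (C,merge)→2863750 …(+2); best=125750 via (A,hash)

cost=125750; order=D,C,B,A; methods=hash,hash,hash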